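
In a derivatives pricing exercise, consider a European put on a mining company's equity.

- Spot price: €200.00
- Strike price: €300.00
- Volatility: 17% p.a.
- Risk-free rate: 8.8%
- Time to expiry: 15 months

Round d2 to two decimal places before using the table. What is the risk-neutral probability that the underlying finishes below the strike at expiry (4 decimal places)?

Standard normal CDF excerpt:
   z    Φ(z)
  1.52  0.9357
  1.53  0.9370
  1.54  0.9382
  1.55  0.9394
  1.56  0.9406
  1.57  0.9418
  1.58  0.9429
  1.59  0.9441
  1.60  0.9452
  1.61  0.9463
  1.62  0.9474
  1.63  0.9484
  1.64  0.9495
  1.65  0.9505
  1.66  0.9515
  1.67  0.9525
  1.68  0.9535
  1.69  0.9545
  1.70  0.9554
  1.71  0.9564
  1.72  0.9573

0.9505

σ√T = 0.17·√1.25 = 0.1901
d₁ = [ln(200/300) + (0.088 + 0.17²/2)·1.25] / 0.1901 = [-0.4055 + 0.1281] / 0.1901 = -1.4595 → -1.46
d₂ = d₁ − σ√T = -1.4595 − 0.1901 = -1.6496 → -1.65
Risk-neutral Pr[S_T < K] = N(−d₂) = N(1.65) = 0.9505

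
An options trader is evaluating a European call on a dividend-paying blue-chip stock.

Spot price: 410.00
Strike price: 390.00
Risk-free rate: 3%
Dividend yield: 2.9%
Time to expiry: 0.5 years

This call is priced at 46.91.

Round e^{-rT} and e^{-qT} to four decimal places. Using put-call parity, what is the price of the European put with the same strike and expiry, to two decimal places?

27.00

exp(−qT) = exp(−0.029·0.5) = 0.9856;  exp(−rT) = exp(−0.03·0.5) = 0.9851
Put-call parity: C − P = S·e^(−qT) − K·e^(−rT) = 410·0.9856 − 390·0.9851 = 404.0960 − 384.1890 = 19.9070
P = C − (C − P) = 46.91 − (19.9070) = 27.0030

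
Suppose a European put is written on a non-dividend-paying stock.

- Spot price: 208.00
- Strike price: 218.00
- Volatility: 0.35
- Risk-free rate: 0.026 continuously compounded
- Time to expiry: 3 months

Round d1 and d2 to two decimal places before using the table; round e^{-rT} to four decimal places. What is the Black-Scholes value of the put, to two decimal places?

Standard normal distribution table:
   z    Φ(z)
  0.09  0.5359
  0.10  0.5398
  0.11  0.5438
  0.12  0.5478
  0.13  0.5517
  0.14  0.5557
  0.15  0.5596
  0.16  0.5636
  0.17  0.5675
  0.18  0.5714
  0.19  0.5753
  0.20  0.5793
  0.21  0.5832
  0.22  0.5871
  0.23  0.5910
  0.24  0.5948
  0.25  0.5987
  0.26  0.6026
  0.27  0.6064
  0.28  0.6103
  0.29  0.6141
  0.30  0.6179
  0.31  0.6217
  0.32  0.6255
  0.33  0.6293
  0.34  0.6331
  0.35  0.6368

19.89

T = 0.25;  σ√T = 0.1750
d₁ = [ln(208/218) + (0.026 + ½·0.35²)·0.25] / (σ√T) = (-0.0470 + 0.0218) / 0.1750 = -0.1437 ⇒ -0.14
d₂ = -0.1437 − 0.1750 = -0.3187 ⇒ -0.32
e^(−rT) = e^(−0.026·0.25) = 0.9935
N(−d₂) = N(0.32) = 0.6255;  N(−d₁) = N(0.14) = 0.5557
P = 218·0.9935·0.6255 − 208·0.5557 = 135.4727 − 115.5856 = 19.8871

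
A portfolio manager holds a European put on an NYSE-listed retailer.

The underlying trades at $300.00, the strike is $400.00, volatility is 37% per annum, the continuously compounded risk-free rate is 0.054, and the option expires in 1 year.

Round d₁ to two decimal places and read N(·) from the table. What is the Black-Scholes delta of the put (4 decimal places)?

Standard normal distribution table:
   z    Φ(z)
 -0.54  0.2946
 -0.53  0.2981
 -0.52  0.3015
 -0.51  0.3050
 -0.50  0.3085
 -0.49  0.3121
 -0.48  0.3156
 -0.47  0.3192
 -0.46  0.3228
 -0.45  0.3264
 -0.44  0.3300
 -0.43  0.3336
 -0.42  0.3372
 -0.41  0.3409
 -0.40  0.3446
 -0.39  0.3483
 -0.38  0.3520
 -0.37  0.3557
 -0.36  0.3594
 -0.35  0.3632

σ√T = 0.37 × 1.0000 = 0.3700
d₁ = [ln(300/400) + (0.054 + 0.37²/2)·1] / 0.3700 = [-0.2877 + 0.1225] / 0.3700 = -0.4466 ⇒ -0.45
N(d₁) = N(-0.45) = 0.3264
Δ_put = N(d₁) − 1 = 0.3264 − 1 = -0.6736

-0.6736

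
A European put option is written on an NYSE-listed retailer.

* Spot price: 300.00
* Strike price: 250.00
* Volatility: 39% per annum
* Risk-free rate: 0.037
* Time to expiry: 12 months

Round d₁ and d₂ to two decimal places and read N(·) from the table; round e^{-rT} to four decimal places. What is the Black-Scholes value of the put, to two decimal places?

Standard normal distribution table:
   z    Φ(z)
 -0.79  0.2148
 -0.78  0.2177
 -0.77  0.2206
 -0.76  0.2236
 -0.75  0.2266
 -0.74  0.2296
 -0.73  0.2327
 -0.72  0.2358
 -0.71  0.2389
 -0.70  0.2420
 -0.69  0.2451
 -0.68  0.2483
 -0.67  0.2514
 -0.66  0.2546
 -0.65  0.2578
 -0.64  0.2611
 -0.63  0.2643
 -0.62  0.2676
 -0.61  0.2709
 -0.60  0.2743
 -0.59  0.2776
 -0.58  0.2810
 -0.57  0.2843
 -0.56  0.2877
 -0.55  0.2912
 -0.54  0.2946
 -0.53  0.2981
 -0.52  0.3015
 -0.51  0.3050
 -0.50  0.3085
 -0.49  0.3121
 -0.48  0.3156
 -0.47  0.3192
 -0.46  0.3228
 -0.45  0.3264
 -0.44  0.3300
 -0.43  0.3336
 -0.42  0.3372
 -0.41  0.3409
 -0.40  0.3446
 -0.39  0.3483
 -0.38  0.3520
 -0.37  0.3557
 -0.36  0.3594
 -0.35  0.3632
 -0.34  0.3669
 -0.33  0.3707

18.62

σ√T = 0.39 × 1.0000 = 0.3900
ln(S/K) + (r + σ²/2)T = ln(300/250) + (0.037 + 0.39²/2)·1 = 0.1823 + 0.1131 = 0.2954
d₁ = 0.2954 / 0.3900 = 0.7574 ≈ 0.76
d₂ = d₁ − σ√T = 0.7574 − 0.3900 = 0.3674 ≈ 0.37
e^(−rT) = e^(−0.037·1) = 0.9637
N(−d₂) = N(-0.37) = 0.3557;  N(−d₁) = N(-0.76) = 0.2236
P = 250·0.9637·0.3557 − 300·0.2236 = 85.6970 − 67.0800 = 18.6170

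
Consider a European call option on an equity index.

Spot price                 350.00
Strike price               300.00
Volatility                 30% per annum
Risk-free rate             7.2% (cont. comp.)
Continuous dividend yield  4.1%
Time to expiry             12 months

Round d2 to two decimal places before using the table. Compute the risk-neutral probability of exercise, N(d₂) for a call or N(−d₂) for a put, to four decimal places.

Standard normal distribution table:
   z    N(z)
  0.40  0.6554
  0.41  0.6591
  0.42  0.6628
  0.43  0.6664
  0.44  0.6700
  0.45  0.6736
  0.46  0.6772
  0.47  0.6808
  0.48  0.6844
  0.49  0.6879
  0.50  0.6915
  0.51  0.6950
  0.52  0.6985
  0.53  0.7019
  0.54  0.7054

T = 1;  σ√T = 0.3000
ln(S/K) + (r − q + σ²/2)T = ln(350/300) + (0.072 − 0.041 + 0.3²/2)·1 = 0.1542 + 0.0760 = 0.2302
d₁ = 0.2302 / 0.3000 = 0.7672 → 0.77
d₂ = d₁ − σ√T = 0.7672 − 0.3000 = 0.4672 → 0.47
Pr(exercise) under Q = N(d₂) = 0.6808

0.6808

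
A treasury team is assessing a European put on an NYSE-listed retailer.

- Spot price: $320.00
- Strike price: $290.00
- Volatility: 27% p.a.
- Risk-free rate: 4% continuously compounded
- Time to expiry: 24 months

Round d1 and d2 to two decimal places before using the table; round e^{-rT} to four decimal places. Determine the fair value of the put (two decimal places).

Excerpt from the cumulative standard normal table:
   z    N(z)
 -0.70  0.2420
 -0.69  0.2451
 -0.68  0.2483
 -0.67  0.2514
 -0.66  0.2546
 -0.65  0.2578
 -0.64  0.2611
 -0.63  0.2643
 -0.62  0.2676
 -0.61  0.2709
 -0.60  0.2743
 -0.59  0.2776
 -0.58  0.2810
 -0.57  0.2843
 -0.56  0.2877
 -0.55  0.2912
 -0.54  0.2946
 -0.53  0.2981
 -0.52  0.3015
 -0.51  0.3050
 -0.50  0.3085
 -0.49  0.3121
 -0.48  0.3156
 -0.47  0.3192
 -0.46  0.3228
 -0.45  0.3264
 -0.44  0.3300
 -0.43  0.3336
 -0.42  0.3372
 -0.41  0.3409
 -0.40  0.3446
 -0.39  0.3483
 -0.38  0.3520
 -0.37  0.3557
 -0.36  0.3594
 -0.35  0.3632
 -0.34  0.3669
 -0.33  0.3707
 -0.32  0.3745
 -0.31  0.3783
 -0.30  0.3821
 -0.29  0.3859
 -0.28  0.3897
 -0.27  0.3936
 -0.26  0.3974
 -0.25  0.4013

$22.85

σ√T = 0.27 × 1.4142 = 0.3818
ln(S/K) + (r + σ²/2)T = ln(320/290) + (0.04 + 0.27²/2)·2 = 0.0984 + 0.1529 = 0.2513
d₁ = 0.2513 / 0.3818 = 0.6582 which rounds to 0.66
d₂ = d₁ − σ√T = 0.6582 − 0.3818 = 0.2764 which rounds to 0.28
e^(−rT) = e^(−0.04·2) = 0.9231
P = 290·0.9231·N(-0.28) − 320·N(-0.66) = 290·0.9231·0.3897 − 320·0.2546 = 104.3223 − 81.4720 = 22.8503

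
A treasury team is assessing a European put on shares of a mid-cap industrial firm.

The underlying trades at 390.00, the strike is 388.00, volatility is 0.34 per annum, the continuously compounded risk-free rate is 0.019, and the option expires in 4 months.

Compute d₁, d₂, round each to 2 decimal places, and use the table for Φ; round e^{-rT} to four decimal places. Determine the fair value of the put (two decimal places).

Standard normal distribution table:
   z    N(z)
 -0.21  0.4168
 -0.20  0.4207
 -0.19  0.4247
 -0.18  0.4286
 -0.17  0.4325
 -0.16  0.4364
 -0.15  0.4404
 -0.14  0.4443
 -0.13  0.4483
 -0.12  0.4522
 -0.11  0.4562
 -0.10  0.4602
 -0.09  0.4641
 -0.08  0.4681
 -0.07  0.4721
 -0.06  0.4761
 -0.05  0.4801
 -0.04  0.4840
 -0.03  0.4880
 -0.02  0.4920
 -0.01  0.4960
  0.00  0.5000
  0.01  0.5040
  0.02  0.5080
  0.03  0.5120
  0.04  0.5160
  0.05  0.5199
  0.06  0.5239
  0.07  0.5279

28.75

σ√T = 0.34 × 0.5774 = 0.1963
ln(S/K) + (r + σ²/2)T = ln(390/388) + (0.019 + 0.34²/2)·0.3333 = 0.0051 + 0.0256 = 0.0307
d₁ = 0.0307 / 0.1963 = 0.1566 ≈ 0.16
d₂ = d₁ − σ√T = 0.1566 − 0.1963 = -0.0397 ≈ -0.04
exp(−rT) = exp(−0.019·0.3333) = 0.9937
P = 388·0.9937·N(0.04) − 390·N(-0.16) = 388·0.9937·0.5160 − 390·0.4364 = 198.9467 − 170.1960 = 28.7507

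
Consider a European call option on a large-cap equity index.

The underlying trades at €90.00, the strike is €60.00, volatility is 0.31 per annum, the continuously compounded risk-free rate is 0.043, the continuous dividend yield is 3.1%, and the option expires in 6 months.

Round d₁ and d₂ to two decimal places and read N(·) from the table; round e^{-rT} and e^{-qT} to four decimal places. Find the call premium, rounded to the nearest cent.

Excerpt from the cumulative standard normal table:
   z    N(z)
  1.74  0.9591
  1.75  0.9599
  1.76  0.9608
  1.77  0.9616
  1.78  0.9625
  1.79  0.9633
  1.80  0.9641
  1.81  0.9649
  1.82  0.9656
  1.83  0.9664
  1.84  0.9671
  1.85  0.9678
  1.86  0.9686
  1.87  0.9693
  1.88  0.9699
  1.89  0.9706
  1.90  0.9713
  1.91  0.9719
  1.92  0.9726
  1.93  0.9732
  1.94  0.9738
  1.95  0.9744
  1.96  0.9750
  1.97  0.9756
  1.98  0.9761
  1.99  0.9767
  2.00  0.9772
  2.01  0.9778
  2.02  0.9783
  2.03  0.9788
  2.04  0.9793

T = 0.5;  σ√T = 0.2192
d₁ = [ln(90/60) + (0.043 − 0.031 + ½·0.31²)·0.5] / (σ√T) = (0.4055 + 0.0300) / 0.2192 = 1.9867 → 1.99
d₂ = 1.9867 − 0.2192 = 1.7675 → 1.77
exp(−qT) = exp(−0.031·0.5) = 0.9846;  exp(−rT) = exp(−0.043·0.5) = 0.9787
N(d₁) = N(1.99) = 0.9767;  N(d₂) = N(1.77) = 0.9616
C = 90·0.9846·0.9767 − 60·0.9787·0.9616 = 86.5493 − 56.4671 = 30.0822

€30.08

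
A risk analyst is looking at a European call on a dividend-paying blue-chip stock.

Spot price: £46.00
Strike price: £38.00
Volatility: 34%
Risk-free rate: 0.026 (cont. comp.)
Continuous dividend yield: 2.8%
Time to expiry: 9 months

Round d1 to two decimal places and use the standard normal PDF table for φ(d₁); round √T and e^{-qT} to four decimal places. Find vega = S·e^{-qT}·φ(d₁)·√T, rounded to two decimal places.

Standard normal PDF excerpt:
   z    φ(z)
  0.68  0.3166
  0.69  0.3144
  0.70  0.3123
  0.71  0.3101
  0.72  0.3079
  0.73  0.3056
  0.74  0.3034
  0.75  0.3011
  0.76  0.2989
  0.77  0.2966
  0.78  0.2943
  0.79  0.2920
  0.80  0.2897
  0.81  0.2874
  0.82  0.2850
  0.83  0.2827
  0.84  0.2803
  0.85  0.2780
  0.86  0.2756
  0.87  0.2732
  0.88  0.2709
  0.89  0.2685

11.39

σ√T = 0.34 × 0.8660 = 0.2944
d₁ = [ln(46/38) + (0.026 − 0.028 + 0.34²/2)·0.75] / 0.2944 = [0.1911 + 0.0419] / 0.2944 = 0.7910 → 0.79
√T = √0.75 = 0.8660
φ(d₁) = φ(0.79) = 0.2920
e^(−qT) = e^(−0.028·0.75) = 0.9792
vega = S·e^(−qT)·φ(d₁)·√T = 46·0.9792·0.2920·0.8660 = 11.3902
(The put has the same vega.)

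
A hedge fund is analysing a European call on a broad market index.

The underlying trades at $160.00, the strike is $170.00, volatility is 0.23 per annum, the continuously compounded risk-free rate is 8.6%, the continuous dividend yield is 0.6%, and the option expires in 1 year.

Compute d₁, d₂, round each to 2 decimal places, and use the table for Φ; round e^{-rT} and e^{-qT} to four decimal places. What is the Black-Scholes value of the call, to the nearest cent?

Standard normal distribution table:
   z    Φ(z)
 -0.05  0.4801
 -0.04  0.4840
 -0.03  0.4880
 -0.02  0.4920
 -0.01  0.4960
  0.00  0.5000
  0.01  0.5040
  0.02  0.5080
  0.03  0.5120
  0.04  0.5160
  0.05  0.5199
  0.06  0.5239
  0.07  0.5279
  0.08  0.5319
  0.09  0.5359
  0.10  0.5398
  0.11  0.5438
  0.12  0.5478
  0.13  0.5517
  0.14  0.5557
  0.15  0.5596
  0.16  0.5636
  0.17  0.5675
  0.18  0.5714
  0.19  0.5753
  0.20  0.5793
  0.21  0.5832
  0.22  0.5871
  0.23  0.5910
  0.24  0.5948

T = 1;  σ√T = 0.2300
d₁ = [ln(160/170) + (0.086 − 0.006 + 0.23²/2)·1] / 0.2300 = [-0.0606 + 0.1064] / 0.2300 = 0.1992 ≈ 0.20
d₂ = d₁ − σ√T = 0.1992 − 0.2300 = -0.0308 ≈ -0.03
exp(−qT) = exp(−0.006·1) = 0.9940;  exp(−rT) = exp(−0.086·1) = 0.9176
N(d₁) = N(0.20) = 0.5793;  N(d₂) = N(-0.03) = 0.4880
C = 160·0.9940·0.5793 − 170·0.9176·0.4880 = 92.1319 − 76.1241 = 16.0078

$16.01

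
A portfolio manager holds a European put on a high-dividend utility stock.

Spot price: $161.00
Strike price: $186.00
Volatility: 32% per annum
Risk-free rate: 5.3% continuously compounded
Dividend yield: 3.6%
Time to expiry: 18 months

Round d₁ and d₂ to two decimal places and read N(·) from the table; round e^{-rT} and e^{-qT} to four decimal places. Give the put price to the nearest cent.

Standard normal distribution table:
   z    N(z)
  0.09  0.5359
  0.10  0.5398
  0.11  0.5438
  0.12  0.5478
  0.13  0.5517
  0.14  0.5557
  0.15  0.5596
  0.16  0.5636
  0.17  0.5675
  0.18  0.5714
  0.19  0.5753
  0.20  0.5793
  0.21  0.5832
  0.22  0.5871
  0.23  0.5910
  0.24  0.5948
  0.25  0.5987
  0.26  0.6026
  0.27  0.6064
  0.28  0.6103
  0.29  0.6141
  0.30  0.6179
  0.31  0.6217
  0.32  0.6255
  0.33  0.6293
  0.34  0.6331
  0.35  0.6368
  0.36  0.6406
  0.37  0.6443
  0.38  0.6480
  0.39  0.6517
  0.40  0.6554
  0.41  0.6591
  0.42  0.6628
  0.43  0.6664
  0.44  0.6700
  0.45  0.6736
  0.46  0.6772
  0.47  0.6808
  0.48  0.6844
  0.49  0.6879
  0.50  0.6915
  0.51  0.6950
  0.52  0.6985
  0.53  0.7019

$35.85

σ√T = 0.32·√1.5 = 0.3919
d₁ = [ln(161/186) + (0.053 − 0.036 + 0.32²/2)·1.5] / 0.3919 = [-0.1443 + 0.1023] / 0.3919 = -0.1073 → -0.11
d₂ = d₁ − σ√T = -0.1073 − 0.3919 = -0.4992 → -0.50
e^(−qT) = e^(−0.036·1.5) = 0.9474;  e^(−rT) = e^(−0.053·1.5) = 0.9236
P = 186·0.9236·N(0.50) − 161·0.9474·N(0.11) = 186·0.9236·0.6915 − 161·0.9474·0.5438 = 118.7925 − 82.9466 = 35.8459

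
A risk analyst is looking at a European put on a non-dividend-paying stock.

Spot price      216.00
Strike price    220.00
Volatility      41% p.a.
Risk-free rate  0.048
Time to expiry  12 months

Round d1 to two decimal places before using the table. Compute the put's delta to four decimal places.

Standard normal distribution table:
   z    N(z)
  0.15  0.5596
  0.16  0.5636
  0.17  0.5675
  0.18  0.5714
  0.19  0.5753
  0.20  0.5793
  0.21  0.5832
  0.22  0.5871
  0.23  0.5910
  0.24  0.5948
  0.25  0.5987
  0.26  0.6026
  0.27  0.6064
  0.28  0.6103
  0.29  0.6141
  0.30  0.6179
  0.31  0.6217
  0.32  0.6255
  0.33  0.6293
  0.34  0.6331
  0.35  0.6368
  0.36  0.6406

σ√T = 0.41·√1 = 0.4100
d₁ = [ln(216/220) + (0.048 + ½·0.41²)·1] / (σ√T) = (-0.0183 + 0.1321) / 0.4100 = 0.2773 ≈ 0.28
N(d₁) = N(0.28) = 0.6103
Δ_put = N(d₁) − 1 = 0.6103 − 1 = -0.3897

-0.3897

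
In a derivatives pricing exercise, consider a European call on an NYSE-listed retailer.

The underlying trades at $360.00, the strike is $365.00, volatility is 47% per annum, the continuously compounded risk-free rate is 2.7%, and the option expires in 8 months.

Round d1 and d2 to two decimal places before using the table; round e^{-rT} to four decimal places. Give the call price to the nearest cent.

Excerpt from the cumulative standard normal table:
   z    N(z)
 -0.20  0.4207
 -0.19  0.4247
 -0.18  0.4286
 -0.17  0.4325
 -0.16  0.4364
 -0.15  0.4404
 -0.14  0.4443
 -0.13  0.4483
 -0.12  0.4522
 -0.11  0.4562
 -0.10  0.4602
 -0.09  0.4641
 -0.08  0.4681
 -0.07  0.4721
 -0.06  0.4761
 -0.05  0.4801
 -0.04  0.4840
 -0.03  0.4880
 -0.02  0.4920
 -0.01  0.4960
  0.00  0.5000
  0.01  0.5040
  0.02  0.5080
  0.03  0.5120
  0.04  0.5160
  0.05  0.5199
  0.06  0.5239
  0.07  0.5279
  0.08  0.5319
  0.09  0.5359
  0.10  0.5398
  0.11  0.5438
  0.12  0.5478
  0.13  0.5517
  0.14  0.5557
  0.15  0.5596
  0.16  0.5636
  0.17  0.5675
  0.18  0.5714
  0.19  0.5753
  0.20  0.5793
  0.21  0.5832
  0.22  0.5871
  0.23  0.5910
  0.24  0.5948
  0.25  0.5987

$54.89

T = 0.6667;  σ√T = 0.3838
d₁ = [ln(360/365) + (0.027 + 0.47²/2)·0.6667] / 0.3838 = [-0.0138 + 0.0916] / 0.3838 = 0.2028 which rounds to 0.20
d₂ = d₁ − σ√T = 0.2028 − 0.3838 = -0.1809 which rounds to -0.18
e^(−rT) = e^(−0.027·0.6667) = 0.9822
C = 360·N(0.20) − 365·0.9822·N(-0.18) = 360·0.5793 − 365·0.9822·0.4286 = 208.5480 − 153.6544 = 54.8936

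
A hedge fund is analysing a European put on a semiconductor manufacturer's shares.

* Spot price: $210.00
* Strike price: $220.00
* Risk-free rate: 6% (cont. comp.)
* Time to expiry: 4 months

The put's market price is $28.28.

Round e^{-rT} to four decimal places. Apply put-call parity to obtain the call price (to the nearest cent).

exp(−rT) = exp(−0.06·0.3333) = 0.9802
Put-call parity: C − P = S − K·e^(−rT) = 210 − 220·0.9802 = 210 − 215.6440 = -5.6440
C = P + (C − P) = 28.28 + (-5.6440) = 22.6360

$22.64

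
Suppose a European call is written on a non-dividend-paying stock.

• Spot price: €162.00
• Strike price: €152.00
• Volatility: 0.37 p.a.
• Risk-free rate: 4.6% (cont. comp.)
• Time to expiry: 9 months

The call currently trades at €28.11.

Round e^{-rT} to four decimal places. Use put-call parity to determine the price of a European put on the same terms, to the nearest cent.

€12.96

e^(−rT) = e^(−0.046·0.75) = 0.9661
Put-call parity: C − P = S − K·e^(−rT) = 162 − 152·0.9661 = 162 − 146.8472 = 15.1528
P = C − (C − P) = 28.11 − (15.1528) = 12.9572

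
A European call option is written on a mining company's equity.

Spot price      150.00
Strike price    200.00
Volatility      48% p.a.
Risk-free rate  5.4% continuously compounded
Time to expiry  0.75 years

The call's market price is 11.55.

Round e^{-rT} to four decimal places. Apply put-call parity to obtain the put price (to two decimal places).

53.61

e^(−rT) = e^(−0.054·0.75) = 0.9603
Put-call parity: C − P = S − K·e^(−rT) = 150 − 200·0.9603 = 150 − 192.0600 = -42.0600
P = C − (C − P) = 11.55 − (-42.0600) = 53.6100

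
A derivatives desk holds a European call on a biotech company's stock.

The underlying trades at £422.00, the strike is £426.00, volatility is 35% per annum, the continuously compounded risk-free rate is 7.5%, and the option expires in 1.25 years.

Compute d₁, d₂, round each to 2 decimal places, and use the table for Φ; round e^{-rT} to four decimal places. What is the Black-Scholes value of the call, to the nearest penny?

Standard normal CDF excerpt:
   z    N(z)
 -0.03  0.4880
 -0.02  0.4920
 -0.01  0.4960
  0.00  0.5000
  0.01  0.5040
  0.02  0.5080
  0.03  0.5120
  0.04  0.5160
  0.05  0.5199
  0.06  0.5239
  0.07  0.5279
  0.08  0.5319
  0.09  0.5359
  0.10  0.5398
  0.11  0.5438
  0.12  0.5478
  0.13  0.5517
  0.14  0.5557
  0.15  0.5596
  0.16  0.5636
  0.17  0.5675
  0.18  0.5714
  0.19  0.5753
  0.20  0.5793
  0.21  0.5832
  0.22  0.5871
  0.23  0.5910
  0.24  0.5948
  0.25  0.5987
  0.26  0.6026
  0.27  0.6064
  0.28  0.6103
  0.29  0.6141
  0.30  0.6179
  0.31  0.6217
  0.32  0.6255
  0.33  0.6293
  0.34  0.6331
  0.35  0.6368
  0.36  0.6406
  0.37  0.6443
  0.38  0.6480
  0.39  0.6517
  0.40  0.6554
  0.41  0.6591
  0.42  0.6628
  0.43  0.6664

σ√T = 0.35 × 1.1180 = 0.3913
d₁ = [ln(422/426) + (0.075 + 0.35²/2)·1.25] / 0.3913 = [-0.0094 + 0.1703] / 0.3913 = 0.4111 ⇒ 0.41
d₂ = d₁ − σ√T = 0.4111 − 0.3913 = 0.0198 ⇒ 0.02
exp(−rT) = exp(−0.075·1.25) = 0.9105
C = 422·N(0.41) − 426·0.9105·N(0.02) = 422·0.6591 − 426·0.9105·0.5080 = 278.1402 − 197.0395 = 81.1007

£81.10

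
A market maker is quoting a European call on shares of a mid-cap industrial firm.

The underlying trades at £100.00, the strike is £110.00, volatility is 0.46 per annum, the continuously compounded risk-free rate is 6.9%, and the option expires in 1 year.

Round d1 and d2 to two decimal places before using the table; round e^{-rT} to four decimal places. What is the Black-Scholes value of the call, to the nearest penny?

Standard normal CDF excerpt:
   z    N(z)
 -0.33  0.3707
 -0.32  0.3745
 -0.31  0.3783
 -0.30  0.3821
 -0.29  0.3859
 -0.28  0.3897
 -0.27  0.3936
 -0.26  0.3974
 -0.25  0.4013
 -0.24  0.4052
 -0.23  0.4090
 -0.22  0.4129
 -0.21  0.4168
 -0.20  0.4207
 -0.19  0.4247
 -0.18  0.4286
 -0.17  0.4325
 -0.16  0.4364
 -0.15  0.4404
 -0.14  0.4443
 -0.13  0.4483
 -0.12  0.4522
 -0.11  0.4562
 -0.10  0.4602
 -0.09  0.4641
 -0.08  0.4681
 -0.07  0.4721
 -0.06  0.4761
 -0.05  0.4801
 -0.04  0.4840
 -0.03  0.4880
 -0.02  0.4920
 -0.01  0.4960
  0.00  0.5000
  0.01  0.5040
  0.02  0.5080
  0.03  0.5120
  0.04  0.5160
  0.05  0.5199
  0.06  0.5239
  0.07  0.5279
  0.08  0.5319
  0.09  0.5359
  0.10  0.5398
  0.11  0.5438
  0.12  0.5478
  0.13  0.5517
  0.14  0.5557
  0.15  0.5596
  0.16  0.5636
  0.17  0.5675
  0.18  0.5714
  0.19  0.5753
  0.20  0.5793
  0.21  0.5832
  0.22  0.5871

£17.13

T = 1;  σ√T = 0.4600
d₁ = [ln(100/110) + (0.069 + ½·0.46²)·1] / (σ√T) = (-0.0953 + 0.1748) / 0.4600 = 0.1728 ≈ 0.17
d₂ = 0.1728 − 0.4600 = -0.2872 ≈ -0.29
e^(−rT) = e^(−0.069·1) = 0.9333
N(d₁) = N(0.17) = 0.5675;  N(d₂) = N(-0.29) = 0.3859
C = 100·0.5675 − 110·0.9333·0.3859 = 56.7500 − 39.6177 = 17.1323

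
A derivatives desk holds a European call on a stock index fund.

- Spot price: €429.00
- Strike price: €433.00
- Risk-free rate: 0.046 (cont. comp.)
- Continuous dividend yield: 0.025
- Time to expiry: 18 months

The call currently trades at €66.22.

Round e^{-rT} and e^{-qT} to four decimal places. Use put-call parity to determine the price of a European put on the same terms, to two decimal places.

e^(−qT) = e^(−0.025·1.5) = 0.9632;  e^(−rT) = e^(−0.046·1.5) = 0.9333
Put-call parity: C − P = S·e^(−qT) − K·e^(−rT) = 429·0.9632 − 433·0.9333 = 413.2128 − 404.1189 = 9.0939
P = C − (C − P) = 66.22 − (9.0939) = 57.1261

€57.13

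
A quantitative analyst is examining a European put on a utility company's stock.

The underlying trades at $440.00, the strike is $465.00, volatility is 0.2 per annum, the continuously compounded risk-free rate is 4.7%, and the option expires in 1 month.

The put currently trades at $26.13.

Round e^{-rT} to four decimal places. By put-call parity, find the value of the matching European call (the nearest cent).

e^(−rT) = e^(−0.047·0.08333) = 0.9961
Put-call parity: C − P = S − K·e^(−rT) = 440 − 465·0.9961 = 440 − 463.1865 = -23.1865
C = P + (C − P) = 26.13 + (-23.1865) = 2.9435

$2.94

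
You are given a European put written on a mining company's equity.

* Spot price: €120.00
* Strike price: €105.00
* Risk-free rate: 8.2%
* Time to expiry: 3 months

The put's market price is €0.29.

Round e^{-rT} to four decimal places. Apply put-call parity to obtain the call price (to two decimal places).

€17.42

exp(−rT) = exp(−0.082·0.25) = 0.9797
Put-call parity: C − P = S − K·e^(−rT) = 120 − 105·0.9797 = 120 − 102.8685 = 17.1315
C = P + (C − P) = 0.29 + (17.1315) = 17.4215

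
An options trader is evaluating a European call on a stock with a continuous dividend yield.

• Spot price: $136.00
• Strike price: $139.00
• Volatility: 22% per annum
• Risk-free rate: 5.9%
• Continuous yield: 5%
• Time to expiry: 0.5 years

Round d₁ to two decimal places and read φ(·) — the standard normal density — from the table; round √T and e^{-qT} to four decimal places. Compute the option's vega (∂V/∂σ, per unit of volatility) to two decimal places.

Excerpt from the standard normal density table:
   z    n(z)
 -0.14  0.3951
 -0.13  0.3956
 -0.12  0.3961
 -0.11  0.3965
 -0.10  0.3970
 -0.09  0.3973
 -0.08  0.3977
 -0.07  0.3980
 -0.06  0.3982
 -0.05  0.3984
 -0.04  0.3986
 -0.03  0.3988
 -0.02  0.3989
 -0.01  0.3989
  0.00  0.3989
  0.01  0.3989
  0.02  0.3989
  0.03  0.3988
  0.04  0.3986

37.40

T = 0.5;  σ√T = 0.1556
d₁ = [ln(136/139) + (0.059 − 0.05 + 0.22²/2)·0.5] / 0.1556 = [-0.0218 + 0.0166] / 0.1556 = -0.0335 → -0.03
√T = √0.5 = 0.7071
φ(d₁) = φ(-0.03) = 0.3988
e^(−qT) = e^(−0.05·0.5) = 0.9753
vega = S·e^(−qT)·φ(d₁)·√T = 136·0.9753·0.3988·0.7071 = 37.4036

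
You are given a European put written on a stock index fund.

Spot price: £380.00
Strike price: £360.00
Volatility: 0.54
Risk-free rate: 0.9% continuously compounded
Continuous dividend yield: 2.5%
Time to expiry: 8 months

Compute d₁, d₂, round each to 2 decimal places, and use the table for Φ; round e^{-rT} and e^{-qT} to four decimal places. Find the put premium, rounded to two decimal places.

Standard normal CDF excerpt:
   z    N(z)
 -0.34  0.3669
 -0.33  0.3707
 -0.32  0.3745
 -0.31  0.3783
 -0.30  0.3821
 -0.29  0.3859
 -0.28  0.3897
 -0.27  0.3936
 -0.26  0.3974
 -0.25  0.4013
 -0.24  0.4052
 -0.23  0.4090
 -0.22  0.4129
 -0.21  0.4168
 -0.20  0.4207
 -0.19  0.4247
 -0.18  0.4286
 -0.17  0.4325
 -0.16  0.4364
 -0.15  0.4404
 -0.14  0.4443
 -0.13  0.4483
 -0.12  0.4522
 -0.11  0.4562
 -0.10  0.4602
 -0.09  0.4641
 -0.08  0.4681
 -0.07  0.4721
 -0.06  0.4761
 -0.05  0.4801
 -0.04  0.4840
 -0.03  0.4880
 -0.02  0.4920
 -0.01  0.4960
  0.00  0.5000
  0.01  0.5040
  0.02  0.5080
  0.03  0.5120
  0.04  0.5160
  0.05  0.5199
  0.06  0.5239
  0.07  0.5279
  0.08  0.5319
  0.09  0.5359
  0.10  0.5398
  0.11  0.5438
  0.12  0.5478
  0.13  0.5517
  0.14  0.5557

£56.06

T = 0.6667;  σ√T = 0.4409
d₁ = [ln(380/360) + (0.009 − 0.025 + 0.54²/2)·0.6667] / 0.4409 = [0.0541 + 0.0865] / 0.4409 = 0.3189 ≈ 0.32
d₂ = d₁ − σ√T = 0.3189 − 0.4409 = -0.1220 ≈ -0.12
e^(−qT) = e^(−0.025·0.6667) = 0.9835;  e^(−rT) = e^(−0.009·0.6667) = 0.9940
N(−d₂) = N(0.12) = 0.5478;  N(−d₁) = N(-0.32) = 0.3745
P = 360·0.9940·0.5478 − 380·0.9835·0.3745 = 196.0248 − 139.9619 = 56.0629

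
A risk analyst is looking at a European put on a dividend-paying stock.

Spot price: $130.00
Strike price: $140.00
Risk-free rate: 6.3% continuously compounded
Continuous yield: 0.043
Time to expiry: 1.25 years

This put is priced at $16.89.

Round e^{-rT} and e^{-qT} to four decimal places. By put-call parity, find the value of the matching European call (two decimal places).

exp(−qT) = exp(−0.043·1.25) = 0.9477;  exp(−rT) = exp(−0.063·1.25) = 0.9243
Put-call parity: C − P = S·e^(−qT) − K·e^(−rT) = 130·0.9477 − 140·0.9243 = 123.2010 − 129.4020 = -6.2010
C = P + (C − P) = 16.89 + (-6.2010) = 10.6890

$10.69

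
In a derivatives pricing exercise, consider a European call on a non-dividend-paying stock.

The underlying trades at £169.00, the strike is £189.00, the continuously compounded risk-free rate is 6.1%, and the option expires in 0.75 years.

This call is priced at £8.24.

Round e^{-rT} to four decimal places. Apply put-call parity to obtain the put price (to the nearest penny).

£19.79

exp(−rT) = exp(−0.061·0.75) = 0.9553
Put-call parity: C − P = S − K·e^(−rT) = 169 − 189·0.9553 = 169 − 180.5517 = -11.5517
P = C − (C − P) = 8.24 − (-11.5517) = 19.7917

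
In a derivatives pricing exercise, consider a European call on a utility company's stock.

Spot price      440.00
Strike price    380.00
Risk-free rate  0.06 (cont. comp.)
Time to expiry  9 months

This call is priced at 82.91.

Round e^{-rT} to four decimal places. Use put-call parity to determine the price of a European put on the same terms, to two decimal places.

6.19

e^(−rT) = e^(−0.06·0.75) = 0.9560
Put-call parity: C − P = S − K·e^(−rT) = 440 − 380·0.9560 = 440 − 363.2800 = 76.7200
P = C − (C − P) = 82.91 − (76.7200) = 6.1900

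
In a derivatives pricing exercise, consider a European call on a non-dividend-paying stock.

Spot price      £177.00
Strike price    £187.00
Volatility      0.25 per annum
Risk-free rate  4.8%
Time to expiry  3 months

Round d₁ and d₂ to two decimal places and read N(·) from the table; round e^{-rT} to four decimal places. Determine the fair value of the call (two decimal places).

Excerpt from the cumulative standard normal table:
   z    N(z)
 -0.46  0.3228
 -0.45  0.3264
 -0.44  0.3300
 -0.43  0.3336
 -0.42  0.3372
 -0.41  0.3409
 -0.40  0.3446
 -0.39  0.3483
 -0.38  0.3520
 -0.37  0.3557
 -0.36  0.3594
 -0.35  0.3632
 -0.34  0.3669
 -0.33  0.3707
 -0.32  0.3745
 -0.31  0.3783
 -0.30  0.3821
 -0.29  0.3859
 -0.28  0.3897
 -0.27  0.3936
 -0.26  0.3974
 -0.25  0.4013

£5.99

T = 0.25;  σ√T = 0.1250
d₁ = [ln(177/187) + (0.048 + ½·0.25²)·0.25] / (σ√T) = (-0.0550 + 0.0198) / 0.1250 = -0.2812 → -0.28
d₂ = -0.2812 − 0.1250 = -0.4062 → -0.41
exp(−rT) = exp(−0.048·0.25) = 0.9881
N(d₁) = N(-0.28) = 0.3897;  N(d₂) = N(-0.41) = 0.3409
C = 177·0.3897 − 187·0.9881·0.3409 = 68.9769 − 62.9897 = 5.9872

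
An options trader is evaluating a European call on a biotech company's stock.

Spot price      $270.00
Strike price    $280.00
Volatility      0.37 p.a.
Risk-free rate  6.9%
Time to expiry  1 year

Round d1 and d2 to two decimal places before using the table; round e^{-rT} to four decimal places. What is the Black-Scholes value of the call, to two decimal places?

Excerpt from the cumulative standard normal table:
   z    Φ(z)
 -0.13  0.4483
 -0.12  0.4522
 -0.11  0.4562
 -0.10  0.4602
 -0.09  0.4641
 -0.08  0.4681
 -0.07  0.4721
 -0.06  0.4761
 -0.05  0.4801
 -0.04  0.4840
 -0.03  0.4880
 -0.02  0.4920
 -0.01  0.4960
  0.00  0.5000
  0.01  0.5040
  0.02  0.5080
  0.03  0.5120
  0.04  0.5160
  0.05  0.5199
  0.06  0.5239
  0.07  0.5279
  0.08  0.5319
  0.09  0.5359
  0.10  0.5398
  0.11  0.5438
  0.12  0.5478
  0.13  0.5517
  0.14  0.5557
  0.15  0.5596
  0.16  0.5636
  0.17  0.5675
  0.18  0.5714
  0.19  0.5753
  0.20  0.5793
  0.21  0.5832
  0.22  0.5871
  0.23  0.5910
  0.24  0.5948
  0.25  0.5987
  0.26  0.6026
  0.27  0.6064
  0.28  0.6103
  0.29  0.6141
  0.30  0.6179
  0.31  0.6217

σ√T = 0.37·√1 = 0.3700
ln(S/K) + (r + σ²/2)T = ln(270/280) + (0.069 + 0.37²/2)·1 = -0.0364 + 0.1375 = 0.1011
d₁ = 0.1011 / 0.3700 = 0.2732 ≈ 0.27
d₂ = d₁ − σ√T = 0.2732 − 0.3700 = -0.0968 ≈ -0.10
exp(−rT) = exp(−0.069·1) = 0.9333
C = 270·N(0.27) − 280·0.9333·N(-0.10) = 270·0.6064 − 280·0.9333·0.4602 = 163.7280 − 120.2613 = 43.4667

$43.47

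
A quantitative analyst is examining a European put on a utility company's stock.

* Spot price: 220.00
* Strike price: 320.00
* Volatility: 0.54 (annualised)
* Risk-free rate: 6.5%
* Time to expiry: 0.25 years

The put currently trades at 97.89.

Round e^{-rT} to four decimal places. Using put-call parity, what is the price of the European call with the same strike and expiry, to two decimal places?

e^(−rT) = e^(−0.065·0.25) = 0.9839
Put-call parity: C − P = S − K·e^(−rT) = 220 − 320·0.9839 = 220 − 314.8480 = -94.8480
C = P + (C − P) = 97.89 + (-94.8480) = 3.0420

3.04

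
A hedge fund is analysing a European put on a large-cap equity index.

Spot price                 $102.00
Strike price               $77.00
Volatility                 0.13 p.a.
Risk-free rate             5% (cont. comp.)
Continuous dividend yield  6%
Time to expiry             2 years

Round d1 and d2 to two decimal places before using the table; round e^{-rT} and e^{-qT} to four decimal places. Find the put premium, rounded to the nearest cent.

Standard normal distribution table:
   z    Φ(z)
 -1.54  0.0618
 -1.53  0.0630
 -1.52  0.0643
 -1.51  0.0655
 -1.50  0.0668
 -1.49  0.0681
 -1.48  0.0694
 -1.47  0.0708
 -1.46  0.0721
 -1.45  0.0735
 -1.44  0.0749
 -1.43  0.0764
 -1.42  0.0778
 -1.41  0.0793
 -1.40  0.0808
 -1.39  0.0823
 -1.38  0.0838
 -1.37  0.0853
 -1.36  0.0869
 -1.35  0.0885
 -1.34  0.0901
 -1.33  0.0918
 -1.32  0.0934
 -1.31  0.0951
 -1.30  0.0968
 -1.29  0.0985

T = 2;  σ√T = 0.1838
ln(S/K) + (r − q + σ²/2)T = ln(102/77) + (0.05 − 0.06 + 0.13²/2)·2 = 0.2812 − 0.0031 = 0.2781
d₁ = 0.2781 / 0.1838 = 1.5125 ⇒ 1.51
d₂ = d₁ − σ√T = 1.5125 − 0.1838 = 1.3286 ⇒ 1.33
exp(−qT) = exp(−0.06·2) = 0.8869;  exp(−rT) = exp(−0.05·2) = 0.9048
N(−d₂) = N(-1.33) = 0.0918;  N(−d₁) = N(-1.51) = 0.0655
P = 77·0.9048·0.0918 − 102·0.8869·0.0655 = 6.3957 − 5.9254 = 0.4703

$0.47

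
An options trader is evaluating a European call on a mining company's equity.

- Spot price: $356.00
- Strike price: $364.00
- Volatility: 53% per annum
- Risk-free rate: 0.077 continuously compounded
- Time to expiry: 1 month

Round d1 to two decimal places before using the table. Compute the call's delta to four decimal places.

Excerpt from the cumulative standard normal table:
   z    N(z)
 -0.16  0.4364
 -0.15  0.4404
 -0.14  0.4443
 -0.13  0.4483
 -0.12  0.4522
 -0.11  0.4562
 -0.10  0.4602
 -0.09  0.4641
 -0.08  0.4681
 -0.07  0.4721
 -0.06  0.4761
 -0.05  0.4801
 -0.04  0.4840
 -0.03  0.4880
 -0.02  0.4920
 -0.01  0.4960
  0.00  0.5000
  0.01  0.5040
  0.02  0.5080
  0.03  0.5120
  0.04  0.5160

0.4880

T = 0.08333;  σ√T = 0.1530
d₁ = [ln(356/364) + (0.077 + 0.53²/2)·0.08333] / 0.1530 = [-0.0222 + 0.0181] / 0.1530 = -0.0268 which rounds to -0.03
N(d₁) = N(-0.03) = 0.4880
Δ_call = N(d₁) = 0.4880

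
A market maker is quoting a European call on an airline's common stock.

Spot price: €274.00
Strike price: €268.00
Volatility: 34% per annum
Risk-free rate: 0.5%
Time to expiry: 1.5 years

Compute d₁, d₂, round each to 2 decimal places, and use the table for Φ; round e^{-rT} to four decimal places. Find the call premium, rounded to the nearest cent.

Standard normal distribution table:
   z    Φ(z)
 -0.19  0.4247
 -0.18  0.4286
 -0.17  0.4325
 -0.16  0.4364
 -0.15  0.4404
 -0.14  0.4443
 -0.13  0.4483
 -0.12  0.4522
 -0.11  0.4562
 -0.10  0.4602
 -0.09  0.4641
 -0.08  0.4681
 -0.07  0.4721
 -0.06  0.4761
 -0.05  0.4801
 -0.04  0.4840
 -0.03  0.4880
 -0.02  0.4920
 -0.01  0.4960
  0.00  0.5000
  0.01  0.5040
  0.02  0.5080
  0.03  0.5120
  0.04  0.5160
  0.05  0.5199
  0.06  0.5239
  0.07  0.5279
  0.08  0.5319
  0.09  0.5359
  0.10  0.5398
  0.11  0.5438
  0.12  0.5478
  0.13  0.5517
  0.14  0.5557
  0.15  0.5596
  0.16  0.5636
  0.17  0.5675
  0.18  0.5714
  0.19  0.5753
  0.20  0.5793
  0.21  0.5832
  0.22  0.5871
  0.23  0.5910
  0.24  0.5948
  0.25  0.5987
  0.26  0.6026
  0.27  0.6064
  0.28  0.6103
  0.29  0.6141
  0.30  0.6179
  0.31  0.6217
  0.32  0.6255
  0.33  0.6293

€49.04

T = 1.5;  σ√T = 0.4164
d₁ = [ln(274/268) + (0.005 + ½·0.34²)·1.5] / (σ√T) = (0.0221 + 0.0942) / 0.4164 = 0.2794 ≈ 0.28
d₂ = 0.2794 − 0.4164 = -0.1370 ≈ -0.14
e^(−rT) = e^(−0.005·1.5) = 0.9925
N(d₁) = N(0.28) = 0.6103;  N(d₂) = N(-0.14) = 0.4443
C = 274·0.6103 − 268·0.9925·0.4443 = 167.2222 − 118.1794 = 49.0428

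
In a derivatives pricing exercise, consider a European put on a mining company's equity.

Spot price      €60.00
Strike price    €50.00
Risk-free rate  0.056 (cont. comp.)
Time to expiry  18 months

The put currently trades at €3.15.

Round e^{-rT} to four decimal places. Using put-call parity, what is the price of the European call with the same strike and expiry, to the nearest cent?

€17.18

e^(−rT) = e^(−0.056·1.5) = 0.9194
Put-call parity: C − P = S − K·e^(−rT) = 60 − 50·0.9194 = 60 − 45.9700 = 14.0300
C = P + (C − P) = 3.15 + (14.0300) = 17.1800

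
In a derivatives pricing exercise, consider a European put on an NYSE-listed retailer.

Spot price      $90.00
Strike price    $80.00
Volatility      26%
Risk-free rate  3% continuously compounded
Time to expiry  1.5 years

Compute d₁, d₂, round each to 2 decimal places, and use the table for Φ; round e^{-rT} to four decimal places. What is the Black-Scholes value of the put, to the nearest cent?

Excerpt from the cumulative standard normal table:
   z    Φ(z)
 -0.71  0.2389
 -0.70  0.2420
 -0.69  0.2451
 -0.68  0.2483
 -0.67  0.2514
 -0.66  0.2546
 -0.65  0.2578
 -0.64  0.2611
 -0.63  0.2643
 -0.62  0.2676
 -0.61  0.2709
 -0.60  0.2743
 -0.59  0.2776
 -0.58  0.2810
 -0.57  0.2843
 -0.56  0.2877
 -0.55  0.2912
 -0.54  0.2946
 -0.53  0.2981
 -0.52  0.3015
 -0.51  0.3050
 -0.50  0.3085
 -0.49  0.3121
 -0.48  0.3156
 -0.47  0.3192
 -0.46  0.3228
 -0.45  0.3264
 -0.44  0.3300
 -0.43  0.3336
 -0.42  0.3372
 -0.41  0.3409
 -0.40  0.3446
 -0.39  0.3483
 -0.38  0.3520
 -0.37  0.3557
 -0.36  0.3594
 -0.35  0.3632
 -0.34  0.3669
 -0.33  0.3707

$5.15

T = 1.5;  σ√T = 0.3184
d₁ = [ln(90/80) + (0.03 + 0.26²/2)·1.5] / 0.3184 = [0.1178 + 0.0957] / 0.3184 = 0.6704 ⇒ 0.67
d₂ = d₁ − σ√T = 0.6704 − 0.3184 = 0.3520 ⇒ 0.35
exp(−rT) = exp(−0.03·1.5) = 0.9560
P = 80·0.9560·N(-0.35) − 90·N(-0.67) = 80·0.9560·0.3632 − 90·0.2514 = 27.7775 − 22.6260 = 5.1515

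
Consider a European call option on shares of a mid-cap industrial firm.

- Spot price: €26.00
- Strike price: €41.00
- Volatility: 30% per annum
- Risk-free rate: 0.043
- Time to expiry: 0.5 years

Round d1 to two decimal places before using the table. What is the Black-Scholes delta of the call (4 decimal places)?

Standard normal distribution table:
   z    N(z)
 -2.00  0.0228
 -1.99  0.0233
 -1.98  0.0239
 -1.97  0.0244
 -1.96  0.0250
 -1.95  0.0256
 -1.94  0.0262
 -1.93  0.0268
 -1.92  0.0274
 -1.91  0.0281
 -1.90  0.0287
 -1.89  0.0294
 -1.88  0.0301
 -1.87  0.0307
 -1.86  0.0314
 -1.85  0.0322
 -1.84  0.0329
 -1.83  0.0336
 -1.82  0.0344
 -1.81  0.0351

σ√T = 0.3·√0.5 = 0.2121
d₁ = [ln(26/41) + (0.043 + 0.3²/2)·0.5] / 0.2121 = [-0.4555 + 0.0440] / 0.2121 = -1.9397 which rounds to -1.94
N(d₁) = N(-1.94) = 0.0262
Δ_call = N(d₁) = 0.0262

0.0262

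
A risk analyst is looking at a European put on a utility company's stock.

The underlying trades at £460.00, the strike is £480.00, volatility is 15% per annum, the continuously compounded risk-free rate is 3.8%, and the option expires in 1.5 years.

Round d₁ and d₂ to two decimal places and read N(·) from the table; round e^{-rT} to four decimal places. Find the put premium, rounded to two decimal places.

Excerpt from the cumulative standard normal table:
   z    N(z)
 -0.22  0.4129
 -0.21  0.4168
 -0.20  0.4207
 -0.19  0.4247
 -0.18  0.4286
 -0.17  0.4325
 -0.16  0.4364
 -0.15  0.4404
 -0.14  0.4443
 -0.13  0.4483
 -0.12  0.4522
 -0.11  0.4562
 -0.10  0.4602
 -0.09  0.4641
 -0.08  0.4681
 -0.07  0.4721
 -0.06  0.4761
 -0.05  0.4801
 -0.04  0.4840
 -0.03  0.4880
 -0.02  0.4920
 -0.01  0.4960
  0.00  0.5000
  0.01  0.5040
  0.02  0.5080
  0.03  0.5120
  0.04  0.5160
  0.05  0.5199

£29.57

T = 1.5;  σ√T = 0.1837
d₁ = [ln(460/480) + (0.038 + 0.15²/2)·1.5] / 0.1837 = [-0.0426 + 0.0739] / 0.1837 = 0.1705 ⇒ 0.17
d₂ = d₁ − σ√T = 0.1705 − 0.1837 = -0.0133 ⇒ -0.01
e^(−rT) = e^(−0.038·1.5) = 0.9446
P = 480·0.9446·N(0.01) − 460·N(-0.17) = 480·0.9446·0.5040 − 460·0.4325 = 228.5176 − 198.9500 = 29.5676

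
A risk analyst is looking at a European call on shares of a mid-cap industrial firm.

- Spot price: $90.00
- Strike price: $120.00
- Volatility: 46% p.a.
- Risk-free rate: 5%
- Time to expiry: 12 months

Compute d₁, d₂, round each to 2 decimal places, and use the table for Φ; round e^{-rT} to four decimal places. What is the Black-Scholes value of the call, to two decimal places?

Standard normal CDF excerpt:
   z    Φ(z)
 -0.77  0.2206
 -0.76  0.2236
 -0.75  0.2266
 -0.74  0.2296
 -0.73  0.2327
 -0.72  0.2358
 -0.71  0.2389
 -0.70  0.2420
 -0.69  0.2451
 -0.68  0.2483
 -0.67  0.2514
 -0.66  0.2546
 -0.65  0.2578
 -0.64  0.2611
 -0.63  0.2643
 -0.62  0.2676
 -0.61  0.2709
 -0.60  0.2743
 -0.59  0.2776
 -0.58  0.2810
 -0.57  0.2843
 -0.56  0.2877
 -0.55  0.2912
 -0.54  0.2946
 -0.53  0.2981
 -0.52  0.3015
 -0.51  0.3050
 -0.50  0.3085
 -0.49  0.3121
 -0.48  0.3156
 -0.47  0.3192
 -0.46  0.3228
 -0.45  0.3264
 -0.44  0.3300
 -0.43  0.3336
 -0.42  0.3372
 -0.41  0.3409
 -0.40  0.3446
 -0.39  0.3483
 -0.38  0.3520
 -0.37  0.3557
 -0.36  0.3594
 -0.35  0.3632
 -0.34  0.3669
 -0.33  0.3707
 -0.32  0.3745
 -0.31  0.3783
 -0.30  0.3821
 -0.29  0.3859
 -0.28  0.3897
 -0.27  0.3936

$8.87

σ√T = 0.46 × 1.0000 = 0.4600
ln(S/K) + (r + σ²/2)T = ln(90/120) + (0.05 + 0.46²/2)·1 = -0.2877 + 0.1558 = -0.1319
d₁ = -0.1319 / 0.4600 = -0.2867 which rounds to -0.29
d₂ = d₁ − σ√T = -0.2867 − 0.4600 = -0.7467 which rounds to -0.75
e^(−rT) = e^(−0.05·1) = 0.9512
N(d₁) = N(-0.29) = 0.3859;  N(d₂) = N(-0.75) = 0.2266
C = 90·0.3859 − 120·0.9512·0.2266 = 34.7310 − 25.8650 = 8.8660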